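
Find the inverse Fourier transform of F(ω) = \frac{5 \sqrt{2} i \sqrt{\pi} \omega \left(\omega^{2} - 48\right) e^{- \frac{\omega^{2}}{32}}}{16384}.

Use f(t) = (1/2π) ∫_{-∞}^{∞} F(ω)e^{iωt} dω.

f(t) = 5 t^{3} e^{- 8 t^{2}}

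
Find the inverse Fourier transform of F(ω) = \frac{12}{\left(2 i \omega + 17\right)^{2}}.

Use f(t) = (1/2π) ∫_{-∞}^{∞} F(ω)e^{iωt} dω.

f(t) = 3 t e^{- \frac{17 t}{2}} u\left(t\right)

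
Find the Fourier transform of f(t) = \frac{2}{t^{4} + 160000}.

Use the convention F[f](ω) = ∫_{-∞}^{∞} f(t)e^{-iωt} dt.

F(ω) = \frac{\pi e^{- 10 \sqrt{2} \left|{\omega}\right|} \sin{\left(10 \sqrt{2} \left|{\omega}\right| + \frac{\pi}{4} \right)}}{4000}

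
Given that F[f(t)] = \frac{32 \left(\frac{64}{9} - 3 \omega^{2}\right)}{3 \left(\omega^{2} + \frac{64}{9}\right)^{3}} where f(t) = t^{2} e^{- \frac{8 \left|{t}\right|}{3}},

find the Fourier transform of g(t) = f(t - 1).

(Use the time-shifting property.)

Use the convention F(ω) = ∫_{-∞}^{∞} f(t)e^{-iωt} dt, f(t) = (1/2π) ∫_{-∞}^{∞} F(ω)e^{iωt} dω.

F[g](ω) = \frac{864 \left(64 - 27 \omega^{2}\right) e^{- i \omega}}{\left(9 \omega^{2} + 64\right)^{3}}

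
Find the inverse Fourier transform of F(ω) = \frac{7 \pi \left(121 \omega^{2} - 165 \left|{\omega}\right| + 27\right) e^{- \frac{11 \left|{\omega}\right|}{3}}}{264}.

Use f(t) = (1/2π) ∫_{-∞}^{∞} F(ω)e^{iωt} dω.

f(t) = \frac{7 t^{4}}{\left(t^{2} + \frac{121}{9}\right)^{3}}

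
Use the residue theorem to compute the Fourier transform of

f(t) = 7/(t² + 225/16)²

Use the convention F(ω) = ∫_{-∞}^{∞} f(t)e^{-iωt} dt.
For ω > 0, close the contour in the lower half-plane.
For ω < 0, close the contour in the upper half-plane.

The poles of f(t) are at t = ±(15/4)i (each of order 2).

Let g(z) = f(z)e^{-iωz}; for large |z| the factor e^{-iωz} decays in the lower half-plane when ω > 0 and in the upper half-plane when ω < 0.

Case ω > 0 (lower half-plane, clockwise contour ⇒ F(ω) = -2πi·ΣRes):
  Res_{z = - \frac{15 i}{4}} g(z) = \frac{28 i \left(15 \omega + 4\right) e^{- \frac{15 \omega}{4}}}{3375} (pole of order 2)
  F(ω) = -2πi·ΣRes = \frac{56 \pi \left(15 \omega + 4\right) e^{- \frac{15 \omega}{4}}}{3375}

Case ω < 0 (upper half-plane, counterclockwise contour ⇒ F(ω) = +2πi·ΣRes):
  Res_{z = \frac{15 i}{4}} g(z) = \frac{28 i \left(15 \omega - 4\right) e^{\frac{15 \omega}{4}}}{3375} (pole of order 2)
  F(ω) = 2πi·ΣRes = \frac{56 \pi \left(4 - 15 \omega\right) e^{\frac{15 \omega}{4}}}{3375}

Both cases combine into a single formula in |ω|:

F(ω) = \frac{56 \pi \left(15 \left|{\omega}\right| + 4\right) e^{- \frac{15 \left|{\omega}\right|}{4}}}{3375}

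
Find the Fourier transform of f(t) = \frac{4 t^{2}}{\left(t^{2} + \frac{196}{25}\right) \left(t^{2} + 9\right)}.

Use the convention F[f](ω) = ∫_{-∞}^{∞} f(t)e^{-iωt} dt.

F(ω) = \frac{300 \pi e^{- 3 \left|{\omega}\right|}}{29} - \frac{280 \pi e^{- \frac{14 \left|{\omega}\right|}{5}}}{29}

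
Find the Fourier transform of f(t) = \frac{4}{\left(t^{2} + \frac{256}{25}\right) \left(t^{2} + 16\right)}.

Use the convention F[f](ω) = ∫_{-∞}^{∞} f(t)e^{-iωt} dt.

F(ω) = - \frac{25 \pi e^{- 4 \left|{\omega}\right|}}{144} + \frac{125 \pi e^{- \frac{16 \left|{\omega}\right|}{5}}}{576}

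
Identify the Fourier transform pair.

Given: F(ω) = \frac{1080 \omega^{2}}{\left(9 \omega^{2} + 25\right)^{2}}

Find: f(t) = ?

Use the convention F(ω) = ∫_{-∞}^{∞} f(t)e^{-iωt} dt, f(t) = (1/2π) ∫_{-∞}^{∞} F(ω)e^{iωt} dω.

f(t) = 2 \left(1 - \frac{5 \left|{t}\right|}{3}\right) e^{- \frac{5 \left|{t}\right|}{3}}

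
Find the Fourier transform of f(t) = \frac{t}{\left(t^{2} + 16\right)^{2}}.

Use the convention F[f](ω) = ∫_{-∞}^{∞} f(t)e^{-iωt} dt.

F(ω) = - \frac{i \pi \omega e^{- 4 \left|{\omega}\right|}}{8}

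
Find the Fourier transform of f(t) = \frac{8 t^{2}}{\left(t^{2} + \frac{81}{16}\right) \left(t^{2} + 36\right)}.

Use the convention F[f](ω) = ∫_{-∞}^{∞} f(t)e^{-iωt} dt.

F(ω) = \frac{256 \pi e^{- 6 \left|{\omega}\right|}}{165} - \frac{32 \pi e^{- \frac{9 \left|{\omega}\right|}{4}}}{55}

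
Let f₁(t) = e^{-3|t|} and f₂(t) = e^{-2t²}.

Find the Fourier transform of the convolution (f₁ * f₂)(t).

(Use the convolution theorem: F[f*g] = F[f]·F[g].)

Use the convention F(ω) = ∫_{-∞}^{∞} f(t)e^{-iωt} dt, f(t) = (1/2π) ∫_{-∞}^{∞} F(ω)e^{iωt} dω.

F[f₁*f₂](ω) = \frac{3 \sqrt{2} \sqrt{\pi} e^{- \frac{\omega^{2}}{8}}}{\omega^{2} + 9}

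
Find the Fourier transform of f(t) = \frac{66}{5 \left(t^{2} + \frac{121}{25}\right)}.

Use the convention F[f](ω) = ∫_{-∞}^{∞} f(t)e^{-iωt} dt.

F(ω) = 6 \pi e^{- \frac{11 \left|{\omega}\right|}{5}}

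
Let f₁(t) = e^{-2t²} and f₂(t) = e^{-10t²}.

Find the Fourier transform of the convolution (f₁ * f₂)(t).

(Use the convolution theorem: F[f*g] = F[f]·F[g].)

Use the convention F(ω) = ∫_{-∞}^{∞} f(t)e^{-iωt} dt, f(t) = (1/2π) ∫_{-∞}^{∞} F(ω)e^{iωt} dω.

F[f₁*f₂](ω) = \frac{\sqrt{5} \pi e^{- \frac{3 \omega^{2}}{20}}}{10}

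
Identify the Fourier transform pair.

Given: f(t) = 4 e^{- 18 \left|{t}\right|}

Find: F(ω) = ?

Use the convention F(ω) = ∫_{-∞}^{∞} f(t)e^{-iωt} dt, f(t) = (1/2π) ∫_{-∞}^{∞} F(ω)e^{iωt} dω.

F(ω) = \frac{144}{\omega^{2} + 324}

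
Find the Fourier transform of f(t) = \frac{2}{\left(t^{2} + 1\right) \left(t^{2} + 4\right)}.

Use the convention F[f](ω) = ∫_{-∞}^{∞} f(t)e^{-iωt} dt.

F(ω) = \frac{\pi \left(2 e^{\left|{\omega}\right|} - 1\right) e^{- 2 \left|{\omega}\right|}}{3}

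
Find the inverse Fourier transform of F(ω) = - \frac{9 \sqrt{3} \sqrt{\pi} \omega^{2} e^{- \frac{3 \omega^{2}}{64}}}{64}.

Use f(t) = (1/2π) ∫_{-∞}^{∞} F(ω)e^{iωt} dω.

f(t) = 3 \left(\frac{64 t^{2}}{3} - 2\right) e^{- \frac{16 t^{2}}{3}}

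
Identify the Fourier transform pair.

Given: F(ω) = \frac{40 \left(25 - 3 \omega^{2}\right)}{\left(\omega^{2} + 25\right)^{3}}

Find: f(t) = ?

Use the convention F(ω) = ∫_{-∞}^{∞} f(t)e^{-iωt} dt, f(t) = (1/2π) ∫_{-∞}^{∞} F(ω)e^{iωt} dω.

f(t) = 2 t^{2} e^{- 5 \left|{t}\right|}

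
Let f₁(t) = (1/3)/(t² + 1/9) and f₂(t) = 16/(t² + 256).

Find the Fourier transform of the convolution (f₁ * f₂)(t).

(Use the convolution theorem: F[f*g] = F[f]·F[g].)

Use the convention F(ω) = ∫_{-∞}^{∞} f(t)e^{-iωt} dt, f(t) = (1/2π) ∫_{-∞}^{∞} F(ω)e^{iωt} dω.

F[f₁*f₂](ω) = \pi^{2} e^{- \frac{49 \left|{\omega}\right|}{3}}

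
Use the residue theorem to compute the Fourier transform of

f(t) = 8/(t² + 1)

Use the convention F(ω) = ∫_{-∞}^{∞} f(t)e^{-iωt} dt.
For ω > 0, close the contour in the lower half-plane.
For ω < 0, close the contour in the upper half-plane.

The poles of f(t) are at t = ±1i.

Let g(z) = f(z)e^{-iωz}; for large |z| the factor e^{-iωz} decays in the lower half-plane when ω > 0 and in the upper half-plane when ω < 0.

Case ω > 0 (lower half-plane, clockwise contour ⇒ F(ω) = -2πi·ΣRes):
  Res_{z = - i} g(z) = 4 i e^{- \omega}
  F(ω) = -2πi·ΣRes = 8 \pi e^{- \omega}

Case ω < 0 (upper half-plane, counterclockwise contour ⇒ F(ω) = +2πi·ΣRes):
  Res_{z = i} g(z) = - 4 i e^{\omega}
  F(ω) = 2πi·ΣRes = 8 \pi e^{\omega}

Both cases combine into a single formula in |ω|:

F(ω) = 8 \pi e^{- \left|{\omega}\right|}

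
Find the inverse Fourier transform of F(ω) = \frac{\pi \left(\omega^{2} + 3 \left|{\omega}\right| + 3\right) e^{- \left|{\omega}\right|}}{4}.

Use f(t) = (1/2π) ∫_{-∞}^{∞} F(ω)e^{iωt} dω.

f(t) = \frac{2}{\left(t^{2} + 1\right)^{3}}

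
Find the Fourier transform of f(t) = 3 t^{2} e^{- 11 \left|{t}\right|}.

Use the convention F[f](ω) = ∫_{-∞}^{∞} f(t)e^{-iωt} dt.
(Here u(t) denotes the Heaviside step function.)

F(ω) = \frac{132 \left(121 - 3 \omega^{2}\right)}{\left(\omega^{2} + 121\right)^{3}}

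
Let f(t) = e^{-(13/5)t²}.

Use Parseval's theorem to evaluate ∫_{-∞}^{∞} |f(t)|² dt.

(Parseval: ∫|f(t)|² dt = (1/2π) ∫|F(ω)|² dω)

∫|f(t)|² dt = \frac{\sqrt{130} \sqrt{\pi}}{26}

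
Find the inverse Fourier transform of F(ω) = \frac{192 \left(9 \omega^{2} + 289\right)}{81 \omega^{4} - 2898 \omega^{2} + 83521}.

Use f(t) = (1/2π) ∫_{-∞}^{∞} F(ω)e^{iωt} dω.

f(t) = 4 e^{- \frac{8 \left|{t}\right|}{3}} \cos{\left(5 \left|{t}\right| \right)}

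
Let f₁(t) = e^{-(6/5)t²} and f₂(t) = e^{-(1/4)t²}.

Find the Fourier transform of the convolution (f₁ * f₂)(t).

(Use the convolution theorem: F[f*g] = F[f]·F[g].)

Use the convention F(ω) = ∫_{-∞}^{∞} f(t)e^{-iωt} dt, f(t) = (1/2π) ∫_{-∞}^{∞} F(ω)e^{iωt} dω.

F[f₁*f₂](ω) = \frac{\sqrt{30} \pi e^{- \frac{29 \omega^{2}}{24}}}{3}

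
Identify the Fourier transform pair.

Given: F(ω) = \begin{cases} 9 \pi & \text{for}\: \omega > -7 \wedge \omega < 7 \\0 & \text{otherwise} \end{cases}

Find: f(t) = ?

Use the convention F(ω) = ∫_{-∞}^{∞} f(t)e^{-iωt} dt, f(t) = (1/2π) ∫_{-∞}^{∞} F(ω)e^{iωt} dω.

f(t) = \frac{9 \sin{\left(7 t \right)}}{t}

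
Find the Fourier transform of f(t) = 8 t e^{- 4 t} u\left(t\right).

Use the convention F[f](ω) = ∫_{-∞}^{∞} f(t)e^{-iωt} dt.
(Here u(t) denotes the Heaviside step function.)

F(ω) = \frac{8}{\left(i \omega + 4\right)^{2}}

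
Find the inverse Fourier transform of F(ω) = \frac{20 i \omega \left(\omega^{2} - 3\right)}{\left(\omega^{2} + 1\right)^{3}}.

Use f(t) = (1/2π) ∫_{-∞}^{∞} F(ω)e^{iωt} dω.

f(t) = 5 t e^{- \left|{t}\right|} \left|{t}\right|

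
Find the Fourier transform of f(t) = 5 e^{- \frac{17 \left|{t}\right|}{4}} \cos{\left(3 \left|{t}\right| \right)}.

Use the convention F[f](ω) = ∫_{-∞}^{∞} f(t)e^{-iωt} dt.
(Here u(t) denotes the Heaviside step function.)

F(ω) = \frac{680 \left(16 \omega^{2} + 433\right)}{256 \omega^{4} + 4640 \omega^{2} + 187489}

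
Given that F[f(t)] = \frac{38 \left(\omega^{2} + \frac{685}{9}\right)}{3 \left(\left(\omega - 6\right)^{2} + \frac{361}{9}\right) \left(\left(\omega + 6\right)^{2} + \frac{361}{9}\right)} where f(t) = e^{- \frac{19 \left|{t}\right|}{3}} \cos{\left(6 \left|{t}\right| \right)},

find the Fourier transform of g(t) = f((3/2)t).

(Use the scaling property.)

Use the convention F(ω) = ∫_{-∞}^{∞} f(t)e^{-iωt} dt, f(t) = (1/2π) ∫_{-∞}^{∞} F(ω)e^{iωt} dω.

F[g](ω) = \frac{76 \left(4 \omega^{2} + 685\right)}{16 \omega^{4} + 296 \omega^{2} + 469225}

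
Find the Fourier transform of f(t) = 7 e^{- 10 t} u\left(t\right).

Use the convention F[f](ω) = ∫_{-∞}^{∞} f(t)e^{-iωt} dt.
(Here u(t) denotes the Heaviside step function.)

F(ω) = \frac{7}{i \omega + 10}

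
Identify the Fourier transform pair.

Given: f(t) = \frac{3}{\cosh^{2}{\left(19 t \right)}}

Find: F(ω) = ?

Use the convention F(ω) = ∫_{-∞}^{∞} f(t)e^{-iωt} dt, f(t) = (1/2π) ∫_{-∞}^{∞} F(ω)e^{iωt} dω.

F(ω) = \frac{3 \pi \omega}{361 \sinh{\left(\frac{\pi \omega}{38} \right)}}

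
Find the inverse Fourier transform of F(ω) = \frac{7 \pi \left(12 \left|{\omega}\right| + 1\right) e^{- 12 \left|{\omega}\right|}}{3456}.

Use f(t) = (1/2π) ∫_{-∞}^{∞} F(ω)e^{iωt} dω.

f(t) = \frac{7}{\left(t^{2} + 144\right)^{2}}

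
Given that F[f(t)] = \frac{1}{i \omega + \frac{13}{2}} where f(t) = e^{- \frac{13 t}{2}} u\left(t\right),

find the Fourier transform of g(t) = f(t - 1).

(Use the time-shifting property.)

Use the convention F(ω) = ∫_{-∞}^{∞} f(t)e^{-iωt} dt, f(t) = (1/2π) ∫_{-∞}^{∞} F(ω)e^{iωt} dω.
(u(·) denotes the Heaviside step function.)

F[g](ω) = \frac{2 e^{- i \omega}}{2 i \omega + 13}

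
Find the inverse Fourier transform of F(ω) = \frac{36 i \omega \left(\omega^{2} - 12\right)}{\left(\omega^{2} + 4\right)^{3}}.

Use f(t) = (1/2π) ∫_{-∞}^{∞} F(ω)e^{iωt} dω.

f(t) = 9 t e^{- 2 \left|{t}\right|} \left|{t}\right|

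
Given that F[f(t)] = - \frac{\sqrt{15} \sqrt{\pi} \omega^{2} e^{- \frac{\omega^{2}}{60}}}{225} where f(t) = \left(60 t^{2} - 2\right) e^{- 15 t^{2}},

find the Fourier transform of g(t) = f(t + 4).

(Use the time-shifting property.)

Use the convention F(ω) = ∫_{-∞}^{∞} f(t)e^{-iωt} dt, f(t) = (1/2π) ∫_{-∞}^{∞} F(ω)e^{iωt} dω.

F[g](ω) = - \frac{\sqrt{15} \sqrt{\pi} \omega^{2} e^{- \frac{\omega \left(\omega - 240 i\right)}{60}}}{225}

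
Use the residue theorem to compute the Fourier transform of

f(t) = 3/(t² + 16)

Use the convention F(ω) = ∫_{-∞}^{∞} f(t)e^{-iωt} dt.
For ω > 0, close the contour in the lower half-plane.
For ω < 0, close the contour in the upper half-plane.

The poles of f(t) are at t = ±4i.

Let g(z) = f(z)e^{-iωz}; for large |z| the factor e^{-iωz} decays in the lower half-plane when ω > 0 and in the upper half-plane when ω < 0.

Case ω > 0 (lower half-plane, clockwise contour ⇒ F(ω) = -2πi·ΣRes):
  Res_{z = - 4 i} g(z) = \frac{3 i e^{- 4 \omega}}{8}
  F(ω) = -2πi·ΣRes = \frac{3 \pi e^{- 4 \omega}}{4}

Case ω < 0 (upper half-plane, counterclockwise contour ⇒ F(ω) = +2πi·ΣRes):
  Res_{z = 4 i} g(z) = - \frac{3 i e^{4 \omega}}{8}
  F(ω) = 2πi·ΣRes = \frac{3 \pi e^{4 \omega}}{4}

Both cases combine into a single formula in |ω|:

F(ω) = \frac{3 \pi e^{- 4 \left|{\omega}\right|}}{4}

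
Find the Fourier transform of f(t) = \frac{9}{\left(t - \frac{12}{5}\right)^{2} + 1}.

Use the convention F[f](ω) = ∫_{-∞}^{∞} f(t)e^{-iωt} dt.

F(ω) = 9 \pi e^{- \frac{12 i \omega}{5} - \left|{\omega}\right|}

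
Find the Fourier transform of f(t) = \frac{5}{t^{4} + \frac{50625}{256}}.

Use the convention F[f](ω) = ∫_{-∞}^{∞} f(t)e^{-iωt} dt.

F(ω) = \frac{64 \pi e^{- \frac{15 \sqrt{2} \left|{\omega}\right|}{8}} \sin{\left(\frac{15 \sqrt{2} \left|{\omega}\right|}{8} + \frac{\pi}{4} \right)}}{675}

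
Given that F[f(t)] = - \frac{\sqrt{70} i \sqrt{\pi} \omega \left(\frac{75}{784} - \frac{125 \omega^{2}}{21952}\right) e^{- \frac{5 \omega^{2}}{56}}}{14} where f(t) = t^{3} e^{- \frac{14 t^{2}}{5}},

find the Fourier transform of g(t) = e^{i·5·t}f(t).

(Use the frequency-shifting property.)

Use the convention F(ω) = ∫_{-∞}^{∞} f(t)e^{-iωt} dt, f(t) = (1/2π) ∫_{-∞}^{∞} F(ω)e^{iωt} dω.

F[g](ω) = \frac{25 \sqrt{70} i \sqrt{\pi} \left(\omega - 5\right) \left(5 \left(\omega - 5\right)^{2} - 84\right) e^{- \frac{5 \left(\omega - 5\right)^{2}}{56}}}{307328}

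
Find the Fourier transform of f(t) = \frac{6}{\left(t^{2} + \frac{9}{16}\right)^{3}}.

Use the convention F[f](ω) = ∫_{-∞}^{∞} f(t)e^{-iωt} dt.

F(ω) = \frac{16 \pi \left(3 \omega^{2} + 12 \left|{\omega}\right| + 16\right) e^{- \frac{3 \left|{\omega}\right|}{4}}}{27}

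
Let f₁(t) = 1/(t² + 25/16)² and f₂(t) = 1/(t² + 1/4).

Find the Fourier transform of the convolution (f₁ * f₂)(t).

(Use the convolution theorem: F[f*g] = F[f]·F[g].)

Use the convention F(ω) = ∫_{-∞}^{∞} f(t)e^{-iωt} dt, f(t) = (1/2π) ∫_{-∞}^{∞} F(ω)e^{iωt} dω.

F[f₁*f₂](ω) = \frac{16 \pi^{2} \left(5 \left|{\omega}\right| + 4\right) e^{- \frac{7 \left|{\omega}\right|}{4}}}{125}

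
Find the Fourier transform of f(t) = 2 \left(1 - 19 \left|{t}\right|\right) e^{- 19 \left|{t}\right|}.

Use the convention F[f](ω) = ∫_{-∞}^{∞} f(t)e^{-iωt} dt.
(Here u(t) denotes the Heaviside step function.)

F(ω) = \frac{152 \omega^{2}}{\left(\omega^{2} + 361\right)^{2}}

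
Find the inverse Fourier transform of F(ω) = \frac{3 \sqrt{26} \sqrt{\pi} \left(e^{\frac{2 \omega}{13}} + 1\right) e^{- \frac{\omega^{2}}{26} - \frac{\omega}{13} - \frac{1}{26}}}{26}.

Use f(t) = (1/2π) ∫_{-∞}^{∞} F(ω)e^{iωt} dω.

f(t) = 3 e^{- \frac{13 t^{2}}{2}} \cos{\left(t \right)}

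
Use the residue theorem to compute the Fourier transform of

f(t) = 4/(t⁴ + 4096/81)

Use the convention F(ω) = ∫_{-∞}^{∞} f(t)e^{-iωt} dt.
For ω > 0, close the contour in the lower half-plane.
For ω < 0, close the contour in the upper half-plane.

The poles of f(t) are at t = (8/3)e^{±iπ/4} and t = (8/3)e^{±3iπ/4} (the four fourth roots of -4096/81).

Let g(z) = f(z)e^{-iωz}; for large |z| the factor e^{-iωz} decays in the lower half-plane when ω > 0 and in the upper half-plane when ω < 0.

Case ω > 0 (lower half-plane, clockwise contour ⇒ F(ω) = -2πi·ΣRes):
  Res_{z = - \frac{4 \sqrt{2}}{3} - \frac{4 \sqrt{2} i}{3}} g(z) = \frac{27 \sqrt{2} i \left(1 - i\right) e^{\frac{4 \sqrt{2} \omega \left(-1 + i\right)}{3}}}{1024}
  Res_{z = \frac{4 \sqrt{2}}{3} - \frac{4 \sqrt{2} i}{3}} g(z) = \frac{27 \sqrt{2} i \left(1 + i\right) e^{- \frac{4 \sqrt{2} \omega \left(1 + i\right)}{3}}}{1024}
  F(ω) = -2πi·ΣRes = \frac{27 \sqrt{2} \pi \left(1 - i\right) \left(e^{\frac{8 \sqrt{2} i \omega}{3}} + i\right) e^{- \frac{4 \sqrt{2} \omega \left(1 + i\right)}{3}}}{512} = \frac{27 \sqrt{2} \pi \left(\sin{\left(\frac{4 \sqrt{2} \omega}{3} \right)} + \cos{\left(\frac{4 \sqrt{2} \omega}{3} \right)}\right) e^{- \frac{4 \sqrt{2} \omega}{3}}}{256}

Case ω < 0 (upper half-plane, counterclockwise contour ⇒ F(ω) = +2πi·ΣRes):
  Res_{z = \frac{4 \sqrt{2}}{3} + \frac{4 \sqrt{2} i}{3}} g(z) = \frac{27 \sqrt{2} i \left(-1 + i\right) e^{\frac{4 \sqrt{2} \omega \left(1 - i\right)}{3}}}{1024}
  Res_{z = - \frac{4 \sqrt{2}}{3} + \frac{4 \sqrt{2} i}{3}} g(z) = \frac{27 \sqrt{2} \left(1 - i\right) e^{\frac{4 \sqrt{2} \omega \left(1 + i\right)}{3}}}{1024}
  F(ω) = 2πi·ΣRes = - \frac{27 \sqrt{2} i \pi \left(i \left(1 - i\right) e^{\frac{4 \sqrt{2} \omega \left(1 - i\right)}{3}} - \left(1 - i\right) e^{\frac{4 \sqrt{2} \omega \left(1 + i\right)}{3}}\right)}{512} = \frac{27 \sqrt{2} \pi \left(- \sin{\left(\frac{4 \sqrt{2} \omega}{3} \right)} + \cos{\left(\frac{4 \sqrt{2} \omega}{3} \right)}\right) e^{\frac{4 \sqrt{2} \omega}{3}}}{256}

Both cases combine into a single formula in |ω|:

F(ω) = \frac{27 \sqrt{2} \pi \left(\sin{\left(\frac{4 \sqrt{2} \left|{\omega}\right|}{3} \right)} + \cos{\left(\frac{4 \sqrt{2} \left|{\omega}\right|}{3} \right)}\right) e^{- \frac{4 \sqrt{2} \left|{\omega}\right|}{3}}}{256}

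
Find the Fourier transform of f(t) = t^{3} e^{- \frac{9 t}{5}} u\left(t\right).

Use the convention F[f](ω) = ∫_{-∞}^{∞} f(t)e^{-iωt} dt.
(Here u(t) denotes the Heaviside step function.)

F(ω) = \frac{3750}{\left(5 i \omega + 9\right)^{4}}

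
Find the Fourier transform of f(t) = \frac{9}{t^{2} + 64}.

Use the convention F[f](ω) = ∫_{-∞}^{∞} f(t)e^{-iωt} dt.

F(ω) = \frac{9 \pi e^{- 8 \left|{\omega}\right|}}{8}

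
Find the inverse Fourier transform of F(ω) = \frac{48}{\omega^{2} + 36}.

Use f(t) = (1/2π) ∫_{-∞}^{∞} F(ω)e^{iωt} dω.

f(t) = 4 e^{- 6 \left|{t}\right|}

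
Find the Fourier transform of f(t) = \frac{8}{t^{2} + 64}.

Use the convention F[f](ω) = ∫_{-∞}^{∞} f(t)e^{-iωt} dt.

F(ω) = \pi e^{- 8 \left|{\omega}\right|}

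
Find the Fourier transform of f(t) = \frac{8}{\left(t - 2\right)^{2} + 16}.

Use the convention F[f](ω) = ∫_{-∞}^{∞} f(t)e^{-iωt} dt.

F(ω) = 2 \pi e^{- 2 i \omega - 4 \left|{\omega}\right|}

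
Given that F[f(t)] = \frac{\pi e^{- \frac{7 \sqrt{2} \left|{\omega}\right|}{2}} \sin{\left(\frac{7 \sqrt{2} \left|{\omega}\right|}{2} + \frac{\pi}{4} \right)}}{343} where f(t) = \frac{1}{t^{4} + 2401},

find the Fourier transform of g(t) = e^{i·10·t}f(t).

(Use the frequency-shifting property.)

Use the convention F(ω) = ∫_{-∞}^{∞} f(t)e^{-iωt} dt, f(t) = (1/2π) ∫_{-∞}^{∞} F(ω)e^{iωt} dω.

F[g](ω) = \frac{\pi e^{- \frac{7 \sqrt{2} \left|{\omega - 10}\right|}{2}} \sin{\left(\frac{7 \sqrt{2} \left|{\omega - 10}\right|}{2} + \frac{\pi}{4} \right)}}{343}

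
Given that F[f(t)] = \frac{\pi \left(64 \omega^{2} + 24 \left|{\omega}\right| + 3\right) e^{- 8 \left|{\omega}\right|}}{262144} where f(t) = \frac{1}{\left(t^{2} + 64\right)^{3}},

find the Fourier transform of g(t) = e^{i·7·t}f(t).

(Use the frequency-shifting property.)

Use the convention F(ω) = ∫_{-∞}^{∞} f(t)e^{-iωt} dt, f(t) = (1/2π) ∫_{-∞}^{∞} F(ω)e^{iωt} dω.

F[g](ω) = \frac{\pi \left(64 \left(\omega - 7\right)^{2} + 24 \left|{\omega - 7}\right| + 3\right) e^{- 8 \left|{\omega - 7}\right|}}{262144}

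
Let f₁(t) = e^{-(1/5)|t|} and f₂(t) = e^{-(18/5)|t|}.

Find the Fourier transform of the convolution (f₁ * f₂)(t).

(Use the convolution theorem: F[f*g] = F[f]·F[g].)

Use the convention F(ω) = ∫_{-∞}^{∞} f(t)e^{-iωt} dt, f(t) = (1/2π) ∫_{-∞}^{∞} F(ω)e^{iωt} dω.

F[f₁*f₂](ω) = \frac{1800}{625 \omega^{4} + 8125 \omega^{2} + 324}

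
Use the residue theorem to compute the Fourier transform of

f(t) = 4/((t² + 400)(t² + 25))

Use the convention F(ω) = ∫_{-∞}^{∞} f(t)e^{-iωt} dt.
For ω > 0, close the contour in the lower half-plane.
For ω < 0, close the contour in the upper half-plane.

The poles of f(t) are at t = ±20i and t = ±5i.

Let g(z) = f(z)e^{-iωz}; for large |z| the factor e^{-iωz} decays in the lower half-plane when ω > 0 and in the upper half-plane when ω < 0.

Case ω > 0 (lower half-plane, clockwise contour ⇒ F(ω) = -2πi·ΣRes):
  Res_{z = - 20 i} g(z) = - \frac{i e^{- 20 \omega}}{3750}
  Res_{z = - 5 i} g(z) = \frac{2 i e^{- 5 \omega}}{1875}
  F(ω) = -2πi·ΣRes = \frac{\pi \left(4 e^{15 \omega} - 1\right) e^{- 20 \omega}}{1875}

Case ω < 0 (upper half-plane, counterclockwise contour ⇒ F(ω) = +2πi·ΣRes):
  Res_{z = 20 i} g(z) = \frac{i e^{20 \omega}}{3750}
  Res_{z = 5 i} g(z) = - \frac{2 i e^{5 \omega}}{1875}
  F(ω) = 2πi·ΣRes = \frac{\pi \left(4 - e^{15 \omega}\right) e^{5 \omega}}{1875}

Both cases combine into a single formula in |ω|:

F(ω) = \frac{\pi \left(4 e^{15 \left|{\omega}\right|} - 1\right) e^{- 20 \left|{\omega}\right|}}{1875}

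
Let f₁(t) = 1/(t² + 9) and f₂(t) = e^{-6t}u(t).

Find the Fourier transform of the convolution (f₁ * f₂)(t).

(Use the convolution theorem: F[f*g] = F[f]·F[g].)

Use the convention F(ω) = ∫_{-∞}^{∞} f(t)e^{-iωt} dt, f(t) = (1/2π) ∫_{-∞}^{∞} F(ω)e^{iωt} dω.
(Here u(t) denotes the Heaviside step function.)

F[f₁*f₂](ω) = \frac{\pi e^{- 3 \left|{\omega}\right|}}{3 \left(i \omega + 6\right)}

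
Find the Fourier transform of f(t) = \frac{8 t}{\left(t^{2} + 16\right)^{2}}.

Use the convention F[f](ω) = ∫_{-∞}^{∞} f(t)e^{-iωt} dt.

F(ω) = - i \pi \omega e^{- 4 \left|{\omega}\right|}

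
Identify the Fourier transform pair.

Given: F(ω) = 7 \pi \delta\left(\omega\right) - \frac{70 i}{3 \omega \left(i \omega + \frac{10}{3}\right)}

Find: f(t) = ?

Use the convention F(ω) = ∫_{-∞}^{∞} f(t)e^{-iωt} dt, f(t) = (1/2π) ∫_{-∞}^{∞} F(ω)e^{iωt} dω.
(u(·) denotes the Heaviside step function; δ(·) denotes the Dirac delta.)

f(t) = 7 \left(1 - e^{- \frac{10 t}{3}}\right) u\left(t\right)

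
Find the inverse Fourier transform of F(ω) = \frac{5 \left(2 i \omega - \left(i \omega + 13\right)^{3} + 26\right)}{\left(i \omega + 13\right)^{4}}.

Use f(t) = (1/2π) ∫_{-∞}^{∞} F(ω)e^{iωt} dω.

f(t) = 5 \left(t^{2} - 1\right) e^{- 13 t} u\left(t\right)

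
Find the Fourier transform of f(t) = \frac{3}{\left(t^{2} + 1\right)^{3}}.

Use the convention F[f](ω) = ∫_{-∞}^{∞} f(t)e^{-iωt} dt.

F(ω) = \frac{3 \pi \left(\omega^{2} + 3 \left|{\omega}\right| + 3\right) e^{- \left|{\omega}\right|}}{8}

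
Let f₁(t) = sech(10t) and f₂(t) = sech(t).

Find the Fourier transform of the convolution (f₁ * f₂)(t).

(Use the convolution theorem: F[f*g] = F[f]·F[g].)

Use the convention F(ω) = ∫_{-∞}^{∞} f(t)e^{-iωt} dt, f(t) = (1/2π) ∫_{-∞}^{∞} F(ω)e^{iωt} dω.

F[f₁*f₂](ω) = \frac{\pi^{2}}{10 \cosh{\left(\frac{\pi \omega}{20} \right)} \cosh{\left(\frac{\pi \omega}{2} \right)}}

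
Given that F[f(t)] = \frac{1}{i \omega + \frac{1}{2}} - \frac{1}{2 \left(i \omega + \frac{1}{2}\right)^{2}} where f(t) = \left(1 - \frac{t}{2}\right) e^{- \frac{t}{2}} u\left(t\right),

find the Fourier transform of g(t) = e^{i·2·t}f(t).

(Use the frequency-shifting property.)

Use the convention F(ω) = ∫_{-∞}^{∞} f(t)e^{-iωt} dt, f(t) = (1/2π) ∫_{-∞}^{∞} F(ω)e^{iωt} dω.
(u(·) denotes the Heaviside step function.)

F[g](ω) = \frac{4 i \left(2 - \omega\right)}{4 \omega^{2} - 4 \omega \left(4 + i\right) + 15 + 8 i}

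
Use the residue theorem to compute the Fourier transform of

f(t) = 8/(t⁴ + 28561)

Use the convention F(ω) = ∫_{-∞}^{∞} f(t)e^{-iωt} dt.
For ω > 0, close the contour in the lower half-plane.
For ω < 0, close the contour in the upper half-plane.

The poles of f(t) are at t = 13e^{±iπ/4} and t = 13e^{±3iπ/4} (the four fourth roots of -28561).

Let g(z) = f(z)e^{-iωz}; for large |z| the factor e^{-iωz} decays in the lower half-plane when ω > 0 and in the upper half-plane when ω < 0.

Case ω > 0 (lower half-plane, clockwise contour ⇒ F(ω) = -2πi·ΣRes):
  Res_{z = - \frac{13 \sqrt{2}}{2} - \frac{13 \sqrt{2} i}{2}} g(z) = \frac{\sqrt{2} \left(1 + i\right) e^{\frac{13 \sqrt{2} \omega \left(-1 + i\right)}{2}}}{2197}
  Res_{z = \frac{13 \sqrt{2}}{2} - \frac{13 \sqrt{2} i}{2}} g(z) = \frac{\sqrt{2} \left(-1 + i\right) e^{- \frac{13 \sqrt{2} \omega \left(1 + i\right)}{2}}}{2197}
  F(ω) = -2πi·ΣRes = \frac{2 \sqrt{2} \pi \left(\left(1 - i\right) e^{13 \sqrt{2} i \omega} + 1 + i\right) e^{- \frac{13 \sqrt{2} \omega \left(1 + i\right)}{2}}}{2197} = \frac{8 \pi e^{- \frac{13 \sqrt{2} \omega}{2}} \sin{\left(\frac{13 \sqrt{2} \omega}{2} + \frac{\pi}{4} \right)}}{2197}

Case ω < 0 (upper half-plane, counterclockwise contour ⇒ F(ω) = +2πi·ΣRes):
  Res_{z = \frac{13 \sqrt{2}}{2} + \frac{13 \sqrt{2} i}{2}} g(z) = - \frac{\sqrt{2} \left(1 + i\right) e^{\frac{13 \sqrt{2} \omega \left(1 - i\right)}{2}}}{2197}
  Res_{z = - \frac{13 \sqrt{2}}{2} + \frac{13 \sqrt{2} i}{2}} g(z) = \frac{\sqrt{2} \left(1 - i\right) e^{\frac{13 \sqrt{2} \omega \left(1 + i\right)}{2}}}{2197}
  F(ω) = 2πi·ΣRes = - \frac{2 \sqrt{2} i \pi \left(\left(1 + i\right) e^{\frac{13 \sqrt{2} \omega \left(1 - i\right)}{2}} - \left(1 - i\right) e^{\frac{13 \sqrt{2} \omega \left(1 + i\right)}{2}}\right)}{2197} = \frac{8 \pi e^{\frac{13 \sqrt{2} \omega}{2}} \cos{\left(\frac{13 \sqrt{2} \omega}{2} + \frac{\pi}{4} \right)}}{2197}

Both cases combine into a single formula in |ω|:

F(ω) = \frac{8 \pi e^{- \frac{13 \sqrt{2} \left|{\omega}\right|}{2}} \sin{\left(\frac{13 \sqrt{2} \left|{\omega}\right|}{2} + \frac{\pi}{4} \right)}}{2197}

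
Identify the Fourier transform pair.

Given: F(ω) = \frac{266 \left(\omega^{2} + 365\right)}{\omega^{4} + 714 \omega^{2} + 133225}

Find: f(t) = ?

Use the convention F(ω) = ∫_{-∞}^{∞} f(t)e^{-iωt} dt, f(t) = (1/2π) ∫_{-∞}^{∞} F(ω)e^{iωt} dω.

f(t) = 7 e^{- 19 \left|{t}\right|} \cos{\left(2 \left|{t}\right| \right)}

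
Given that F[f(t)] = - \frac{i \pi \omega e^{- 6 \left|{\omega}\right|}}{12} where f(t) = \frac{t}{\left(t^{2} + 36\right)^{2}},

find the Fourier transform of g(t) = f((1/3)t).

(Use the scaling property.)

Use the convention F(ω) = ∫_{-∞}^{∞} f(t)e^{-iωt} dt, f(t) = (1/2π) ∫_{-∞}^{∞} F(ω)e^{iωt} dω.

F[g](ω) = - \frac{3 i \pi \omega e^{- 18 \left|{\omega}\right|}}{4}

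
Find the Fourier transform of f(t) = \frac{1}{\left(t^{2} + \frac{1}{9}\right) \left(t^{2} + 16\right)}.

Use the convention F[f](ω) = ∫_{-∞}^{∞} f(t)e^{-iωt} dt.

F(ω) = - \frac{9 \pi e^{- 4 \left|{\omega}\right|}}{572} + \frac{27 \pi e^{- \frac{\left|{\omega}\right|}{3}}}{143}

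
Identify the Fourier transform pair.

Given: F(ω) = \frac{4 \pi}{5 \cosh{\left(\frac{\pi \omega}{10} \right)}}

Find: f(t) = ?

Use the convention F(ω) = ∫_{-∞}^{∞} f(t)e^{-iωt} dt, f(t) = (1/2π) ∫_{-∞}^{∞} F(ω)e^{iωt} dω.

f(t) = \frac{8}{e^{5 t} + e^{- 5 t}}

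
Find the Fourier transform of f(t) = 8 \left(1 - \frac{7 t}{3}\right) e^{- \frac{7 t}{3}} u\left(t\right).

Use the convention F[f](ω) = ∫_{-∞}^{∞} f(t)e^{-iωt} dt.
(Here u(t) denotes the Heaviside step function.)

F(ω) = \frac{72 i \omega}{- 9 \omega^{2} + 42 i \omega + 49}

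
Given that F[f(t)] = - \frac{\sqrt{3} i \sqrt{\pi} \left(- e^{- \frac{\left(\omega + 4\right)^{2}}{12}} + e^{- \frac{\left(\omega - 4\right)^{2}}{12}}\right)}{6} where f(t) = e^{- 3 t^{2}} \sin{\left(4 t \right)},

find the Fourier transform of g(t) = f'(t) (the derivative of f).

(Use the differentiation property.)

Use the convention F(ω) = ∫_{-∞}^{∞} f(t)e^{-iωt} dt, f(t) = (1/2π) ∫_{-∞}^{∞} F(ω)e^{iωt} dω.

F[g](ω) = \frac{\sqrt{3} \sqrt{\pi} \omega \left(e^{\frac{4 \omega}{3}} - 1\right) e^{- \frac{\omega^{2}}{12} - \frac{2 \omega}{3} - \frac{4}{3}}}{6}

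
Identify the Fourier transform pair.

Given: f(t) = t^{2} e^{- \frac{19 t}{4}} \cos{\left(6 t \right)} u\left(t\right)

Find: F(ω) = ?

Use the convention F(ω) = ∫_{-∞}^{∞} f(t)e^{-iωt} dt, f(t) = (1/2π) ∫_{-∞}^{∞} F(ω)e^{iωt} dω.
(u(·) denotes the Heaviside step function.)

F(ω) = \frac{128 \left(- 6912 i \omega + \left(4 i \omega + 19\right)^{3} - 32832\right)}{\left(\left(4 i \omega + 19\right)^{2} + 576\right)^{3}}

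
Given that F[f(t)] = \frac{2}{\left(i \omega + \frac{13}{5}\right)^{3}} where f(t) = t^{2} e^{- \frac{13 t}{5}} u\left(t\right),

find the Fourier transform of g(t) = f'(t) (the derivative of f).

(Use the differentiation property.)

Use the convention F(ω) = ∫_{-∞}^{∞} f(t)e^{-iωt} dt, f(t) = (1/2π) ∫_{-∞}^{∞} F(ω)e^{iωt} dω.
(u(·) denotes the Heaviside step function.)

F[g](ω) = \frac{250 i \omega}{\left(5 i \omega + 13\right)^{3}}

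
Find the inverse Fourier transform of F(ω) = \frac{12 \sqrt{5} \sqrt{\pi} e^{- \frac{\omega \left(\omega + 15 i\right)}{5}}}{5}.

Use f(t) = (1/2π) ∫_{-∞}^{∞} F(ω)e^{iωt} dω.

f(t) = 6 e^{- \frac{5 \left(t - 3\right)^{2}}{4}}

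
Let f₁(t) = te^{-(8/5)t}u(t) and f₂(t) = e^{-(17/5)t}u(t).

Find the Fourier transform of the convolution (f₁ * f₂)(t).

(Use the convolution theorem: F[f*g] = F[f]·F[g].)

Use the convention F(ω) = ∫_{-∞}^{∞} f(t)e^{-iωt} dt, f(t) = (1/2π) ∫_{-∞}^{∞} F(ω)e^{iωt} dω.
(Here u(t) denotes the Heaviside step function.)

F[f₁*f₂](ω) = \frac{125}{\left(5 i \omega + 8\right)^{2} \left(5 i \omega + 17\right)}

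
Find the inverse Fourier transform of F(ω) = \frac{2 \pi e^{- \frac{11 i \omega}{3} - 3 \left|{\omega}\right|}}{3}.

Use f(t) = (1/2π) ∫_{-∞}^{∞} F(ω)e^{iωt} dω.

f(t) = \frac{2}{\left(t - \frac{11}{3}\right)^{2} + 9}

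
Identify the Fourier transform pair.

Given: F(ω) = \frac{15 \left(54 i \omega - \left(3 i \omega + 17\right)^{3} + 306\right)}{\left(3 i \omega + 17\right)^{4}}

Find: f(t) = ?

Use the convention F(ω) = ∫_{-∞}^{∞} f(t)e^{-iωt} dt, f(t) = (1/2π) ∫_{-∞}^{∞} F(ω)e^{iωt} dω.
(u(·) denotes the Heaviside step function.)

f(t) = 5 \left(t^{2} - 1\right) e^{- \frac{17 t}{3}} u\left(t\right)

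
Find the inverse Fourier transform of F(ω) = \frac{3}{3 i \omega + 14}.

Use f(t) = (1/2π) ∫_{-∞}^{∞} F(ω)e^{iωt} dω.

f(t) = e^{- \frac{14 t}{3}} u\left(t\right)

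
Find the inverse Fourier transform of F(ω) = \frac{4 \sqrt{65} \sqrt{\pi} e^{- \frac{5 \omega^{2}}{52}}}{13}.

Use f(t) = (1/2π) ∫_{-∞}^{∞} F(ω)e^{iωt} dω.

f(t) = 4 e^{- \frac{13 t^{2}}{5}}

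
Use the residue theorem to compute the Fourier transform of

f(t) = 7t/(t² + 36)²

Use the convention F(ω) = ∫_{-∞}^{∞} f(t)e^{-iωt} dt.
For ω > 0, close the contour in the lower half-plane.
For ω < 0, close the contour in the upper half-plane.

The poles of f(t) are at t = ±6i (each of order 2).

Let g(z) = f(z)e^{-iωz}; for large |z| the factor e^{-iωz} decays in the lower half-plane when ω > 0 and in the upper half-plane when ω < 0.

Case ω > 0 (lower half-plane, clockwise contour ⇒ F(ω) = -2πi·ΣRes):
  Res_{z = - 6 i} g(z) = \frac{7 \omega e^{- 6 \omega}}{24} (pole of order 2)
  F(ω) = -2πi·ΣRes = - \frac{7 i \pi \omega e^{- 6 \omega}}{12}

Case ω < 0 (upper half-plane, counterclockwise contour ⇒ F(ω) = +2πi·ΣRes):
  Res_{z = 6 i} g(z) = - \frac{7 \omega e^{6 \omega}}{24} (pole of order 2)
  F(ω) = 2πi·ΣRes = - \frac{7 i \pi \omega e^{6 \omega}}{12}

Both cases combine into a single formula in |ω|:

F(ω) = - \frac{7 i \pi \omega e^{- 6 \left|{\omega}\right|}}{12}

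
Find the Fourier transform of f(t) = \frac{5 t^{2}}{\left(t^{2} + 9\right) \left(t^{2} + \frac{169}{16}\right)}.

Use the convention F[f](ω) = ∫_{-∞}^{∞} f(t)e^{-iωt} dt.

F(ω) = - \frac{48 \pi e^{- 3 \left|{\omega}\right|}}{5} + \frac{52 \pi e^{- \frac{13 \left|{\omega}\right|}{4}}}{5}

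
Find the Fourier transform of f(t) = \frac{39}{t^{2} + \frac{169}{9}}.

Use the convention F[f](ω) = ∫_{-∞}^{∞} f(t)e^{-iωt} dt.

F(ω) = 9 \pi e^{- \frac{13 \left|{\omega}\right|}{3}}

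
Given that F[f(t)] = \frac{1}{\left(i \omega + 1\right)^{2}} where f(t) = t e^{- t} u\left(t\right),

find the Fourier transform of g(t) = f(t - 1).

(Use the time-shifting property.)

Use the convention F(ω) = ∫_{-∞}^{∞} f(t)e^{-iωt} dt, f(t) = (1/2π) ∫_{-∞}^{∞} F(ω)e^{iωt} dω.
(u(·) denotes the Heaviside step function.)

F[g](ω) = \frac{e^{- i \omega}}{\left(i \omega + 1\right)^{2}}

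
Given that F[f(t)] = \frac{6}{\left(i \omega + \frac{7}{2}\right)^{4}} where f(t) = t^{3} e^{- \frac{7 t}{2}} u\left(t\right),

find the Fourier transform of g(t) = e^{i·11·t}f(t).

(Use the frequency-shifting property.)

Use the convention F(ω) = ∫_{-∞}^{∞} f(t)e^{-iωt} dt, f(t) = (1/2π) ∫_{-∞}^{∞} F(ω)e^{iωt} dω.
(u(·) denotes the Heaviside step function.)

F[g](ω) = \frac{96}{\left(2 i \left(\omega - 11\right) + 7\right)^{4}}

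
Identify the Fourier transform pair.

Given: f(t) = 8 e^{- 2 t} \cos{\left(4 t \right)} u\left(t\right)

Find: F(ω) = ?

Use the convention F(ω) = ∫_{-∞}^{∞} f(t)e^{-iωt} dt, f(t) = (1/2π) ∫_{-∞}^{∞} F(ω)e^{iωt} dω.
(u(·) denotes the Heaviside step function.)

F(ω) = \frac{8 \left(i \omega + 2\right)}{\left(i \omega + 2\right)^{2} + 16}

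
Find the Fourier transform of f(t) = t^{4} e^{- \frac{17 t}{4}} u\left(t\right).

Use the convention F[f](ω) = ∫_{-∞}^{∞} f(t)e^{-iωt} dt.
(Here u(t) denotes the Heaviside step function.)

F(ω) = \frac{24576}{\left(4 i \omega + 17\right)^{5}}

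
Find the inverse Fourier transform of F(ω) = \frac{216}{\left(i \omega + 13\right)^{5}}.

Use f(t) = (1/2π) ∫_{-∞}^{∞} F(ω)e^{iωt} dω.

f(t) = 9 t^{4} e^{- 13 t} u\left(t\right)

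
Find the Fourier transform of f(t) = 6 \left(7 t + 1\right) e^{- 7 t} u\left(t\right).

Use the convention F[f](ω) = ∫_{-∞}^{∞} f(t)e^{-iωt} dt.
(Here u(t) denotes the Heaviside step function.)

F(ω) = \frac{6 \left(- i \omega - 14\right)}{\omega^{2} - 14 i \omega - 49}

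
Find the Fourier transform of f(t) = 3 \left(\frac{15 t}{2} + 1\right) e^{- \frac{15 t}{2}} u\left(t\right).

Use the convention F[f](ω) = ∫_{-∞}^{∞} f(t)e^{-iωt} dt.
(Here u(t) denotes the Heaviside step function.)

F(ω) = \frac{12 \left(- i \omega - 15\right)}{4 \omega^{2} - 60 i \omega - 225}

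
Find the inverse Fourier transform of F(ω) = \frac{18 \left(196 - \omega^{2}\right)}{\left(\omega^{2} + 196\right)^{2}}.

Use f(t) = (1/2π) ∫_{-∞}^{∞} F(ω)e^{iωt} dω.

f(t) = 9 e^{- 14 \left|{t}\right|} \left|{t}\right|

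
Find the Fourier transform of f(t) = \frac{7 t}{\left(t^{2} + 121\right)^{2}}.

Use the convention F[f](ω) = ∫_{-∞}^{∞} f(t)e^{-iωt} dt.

F(ω) = - \frac{7 i \pi \omega e^{- 11 \left|{\omega}\right|}}{22}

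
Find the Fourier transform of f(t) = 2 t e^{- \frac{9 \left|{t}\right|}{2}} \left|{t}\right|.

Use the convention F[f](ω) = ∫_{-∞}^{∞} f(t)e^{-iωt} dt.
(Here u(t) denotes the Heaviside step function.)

F(ω) = \frac{128 i \omega \left(4 \omega^{2} - 243\right)}{\left(4 \omega^{2} + 81\right)^{3}}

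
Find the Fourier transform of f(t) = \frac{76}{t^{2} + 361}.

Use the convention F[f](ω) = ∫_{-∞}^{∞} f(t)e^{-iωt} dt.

F(ω) = 4 \pi e^{- 19 \left|{\omega}\right|}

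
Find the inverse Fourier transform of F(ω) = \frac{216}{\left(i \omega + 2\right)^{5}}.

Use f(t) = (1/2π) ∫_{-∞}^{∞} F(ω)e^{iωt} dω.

f(t) = 9 t^{4} e^{- 2 t} u\left(t\right)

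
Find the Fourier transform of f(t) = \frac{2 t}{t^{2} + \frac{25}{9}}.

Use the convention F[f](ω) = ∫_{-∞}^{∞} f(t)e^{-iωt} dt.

F(ω) = - 2 i \pi e^{- \frac{5 \left|{\omega}\right|}{3}} \operatorname{sign}{\left(\omega \right)}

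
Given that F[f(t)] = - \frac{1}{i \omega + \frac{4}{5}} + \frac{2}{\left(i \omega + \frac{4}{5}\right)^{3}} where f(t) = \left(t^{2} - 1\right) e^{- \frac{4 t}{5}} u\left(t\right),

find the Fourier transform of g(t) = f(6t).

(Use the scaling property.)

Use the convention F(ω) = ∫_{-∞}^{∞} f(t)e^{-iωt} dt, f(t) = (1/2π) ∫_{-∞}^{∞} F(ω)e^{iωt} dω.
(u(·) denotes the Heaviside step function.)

F[g](ω) = \frac{5 \left(9000 i \omega - \left(5 i \omega + 24\right)^{3} + 43200\right)}{\left(5 i \omega + 24\right)^{4}}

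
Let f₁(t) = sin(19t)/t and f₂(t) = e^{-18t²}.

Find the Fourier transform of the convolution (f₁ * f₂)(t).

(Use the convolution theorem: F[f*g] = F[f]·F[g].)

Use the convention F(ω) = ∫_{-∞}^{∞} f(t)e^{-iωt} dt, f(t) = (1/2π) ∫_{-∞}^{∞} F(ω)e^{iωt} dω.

F[f₁*f₂](ω) = \begin{cases} \frac{\sqrt{2} \pi^{\frac{3}{2}} e^{- \frac{\omega^{2}}{72}}}{6} & \text{for}\: \omega > -19 \wedge \omega < 19 \\0 & \text{otherwise} \end{cases}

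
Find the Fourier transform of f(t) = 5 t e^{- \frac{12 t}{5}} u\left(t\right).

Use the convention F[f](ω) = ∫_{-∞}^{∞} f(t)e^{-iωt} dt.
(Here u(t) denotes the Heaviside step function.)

F(ω) = \frac{125}{\left(5 i \omega + 12\right)^{2}}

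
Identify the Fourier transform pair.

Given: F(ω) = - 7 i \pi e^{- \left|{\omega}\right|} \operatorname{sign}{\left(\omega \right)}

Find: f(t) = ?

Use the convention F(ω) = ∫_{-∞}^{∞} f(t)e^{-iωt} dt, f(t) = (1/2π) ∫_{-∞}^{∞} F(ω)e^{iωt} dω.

f(t) = \frac{7 t}{t^{2} + 1}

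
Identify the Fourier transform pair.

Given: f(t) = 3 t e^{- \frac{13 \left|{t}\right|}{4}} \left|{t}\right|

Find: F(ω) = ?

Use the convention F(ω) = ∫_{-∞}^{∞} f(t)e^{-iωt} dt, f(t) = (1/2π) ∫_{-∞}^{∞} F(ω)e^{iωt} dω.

F(ω) = \frac{3072 i \omega \left(16 \omega^{2} - 507\right)}{\left(16 \omega^{2} + 169\right)^{3}}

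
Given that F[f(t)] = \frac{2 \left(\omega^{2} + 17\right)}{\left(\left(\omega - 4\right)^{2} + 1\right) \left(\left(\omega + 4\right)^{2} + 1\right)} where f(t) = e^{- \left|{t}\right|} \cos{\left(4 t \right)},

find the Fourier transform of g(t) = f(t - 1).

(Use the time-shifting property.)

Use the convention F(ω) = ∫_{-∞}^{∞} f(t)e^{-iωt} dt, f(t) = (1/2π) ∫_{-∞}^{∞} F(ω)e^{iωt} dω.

F[g](ω) = \frac{2 \left(\omega^{2} + 17\right) e^{- i \omega}}{\omega^{4} - 30 \omega^{2} + 289}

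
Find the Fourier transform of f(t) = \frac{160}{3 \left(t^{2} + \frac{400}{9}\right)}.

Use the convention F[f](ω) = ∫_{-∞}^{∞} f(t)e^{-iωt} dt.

F(ω) = 8 \pi e^{- \frac{20 \left|{\omega}\right|}{3}}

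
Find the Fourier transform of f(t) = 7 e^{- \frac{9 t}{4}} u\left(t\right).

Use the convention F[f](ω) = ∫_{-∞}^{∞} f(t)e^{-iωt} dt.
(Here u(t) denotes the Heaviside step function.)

F(ω) = \frac{28}{4 i \omega + 9}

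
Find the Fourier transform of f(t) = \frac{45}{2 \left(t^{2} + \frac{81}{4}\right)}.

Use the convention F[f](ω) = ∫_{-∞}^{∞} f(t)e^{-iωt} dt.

F(ω) = 5 \pi e^{- \frac{9 \left|{\omega}\right|}{2}}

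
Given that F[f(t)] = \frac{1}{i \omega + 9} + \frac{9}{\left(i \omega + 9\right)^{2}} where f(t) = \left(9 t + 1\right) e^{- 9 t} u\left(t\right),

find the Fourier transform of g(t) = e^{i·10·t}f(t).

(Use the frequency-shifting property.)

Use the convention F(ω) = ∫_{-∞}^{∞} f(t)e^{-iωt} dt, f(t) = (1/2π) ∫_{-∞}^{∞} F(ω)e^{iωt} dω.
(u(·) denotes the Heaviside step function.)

F[g](ω) = \frac{9 i \left(\omega - 10\right) + \left(i \left(\omega - 10\right) + 9\right)^{2} + 81}{\left(i \left(\omega - 10\right) + 9\right)^{3}}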